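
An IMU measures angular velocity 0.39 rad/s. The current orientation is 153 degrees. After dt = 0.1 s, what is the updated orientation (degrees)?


delta_theta = w * dt = 0.39 * 0.1 = 0.039 rad
= 2.2345 deg
theta_new = 153 + 2.2345 = 155.2345 deg


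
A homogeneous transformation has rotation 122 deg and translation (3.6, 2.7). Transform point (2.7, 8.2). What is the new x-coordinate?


x' = cos(theta)*px - sin(theta)*py + tx
= -0.5299*2.7 - 0.848*8.2 + 3.6
= -4.7848


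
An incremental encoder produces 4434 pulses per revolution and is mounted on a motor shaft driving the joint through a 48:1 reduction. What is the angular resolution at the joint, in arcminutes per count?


counts per rev = 4434
effective counts at joint = 4434 * 48 = 212832
resolution = 360*60 / 212832
= 0.1015 arcmin/count


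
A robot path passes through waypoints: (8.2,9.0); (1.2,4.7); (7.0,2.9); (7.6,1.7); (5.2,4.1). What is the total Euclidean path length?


Segment lengths:
  seg1 = sqrt((-7.0)^2 + (-4.3)^2) = 8.2152
  seg2 = sqrt((5.8)^2 + (-1.8)^2) = 6.0729
  seg3 = sqrt((0.6)^2 + (-1.2)^2) = 1.3416
  seg4 = sqrt((-2.4)^2 + (2.4)^2) = 3.3941
Total = 19.0239


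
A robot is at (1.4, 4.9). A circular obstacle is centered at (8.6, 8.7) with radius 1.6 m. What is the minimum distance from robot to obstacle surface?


center_dist = sqrt((1.4-8.6)^2 + (4.9-8.7)^2)
= sqrt(51.84 + 14.44)
= 8.1413
min_dist = center_dist - radius = 8.1413 - 1.6 = 6.5413 m


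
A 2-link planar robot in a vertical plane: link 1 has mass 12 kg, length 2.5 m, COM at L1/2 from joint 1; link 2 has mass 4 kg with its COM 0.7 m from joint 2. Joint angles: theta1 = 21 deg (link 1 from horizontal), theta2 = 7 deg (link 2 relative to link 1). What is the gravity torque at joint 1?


Horizontal distance from joint 1 to link-1 COM:
  x_c1 = (L1/2)*cos(t1) = 1.25 * 0.9336 = 1.167 m
Horizontal distance from joint 1 to link-2 COM:
  x_c2 = L1*cos(t1) + Lc2*cos(t1+t2)
       = 2.5*0.9336 + 0.7*0.8829 = 2.952 m
tau1 = m1*g*x_c1 + m2*g*x_c2
     = 12*9.81*1.167 + 4*9.81*2.952
     = 137.3764 + 115.837
     = 253.2134 Nm


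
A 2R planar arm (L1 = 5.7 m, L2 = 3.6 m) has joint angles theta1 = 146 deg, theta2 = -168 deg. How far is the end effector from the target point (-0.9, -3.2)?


End effector via forward kinematics:
x = L1*cos(t1) + L2*cos(t1+t2) = -1.3877
y = L1*sin(t1) + L2*sin(t1+t2) = 1.8388
Distance to target:
d = sqrt((-0.9 - -1.3877)^2 + (-3.2 - 1.8388)^2)
= sqrt(0.2378 + 25.3897)
= 5.0624 m


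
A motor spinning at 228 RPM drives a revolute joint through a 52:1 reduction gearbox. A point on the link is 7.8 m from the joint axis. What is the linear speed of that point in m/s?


omega_motor = 228 * 2*pi/60 = 23.8761 rad/s
omega_joint = omega_motor / 52 = 0.4592 rad/s
v = omega_joint * r = 0.4592 * 7.8
= 3.5814 m/s


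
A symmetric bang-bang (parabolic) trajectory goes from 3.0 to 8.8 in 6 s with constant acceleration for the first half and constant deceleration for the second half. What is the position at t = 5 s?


Symmetric rest-to-rest: each phase covers (pf-p0)/2 in time T/2. 0.5*a*(T/2)^2 = (pf-p0)/2 => a = 4*(pf-p0)/T^2
a = 4*(8.8-3.0)/6^2 = 0.6444
t = 5 is in the deceleration phase (t > T/2).
p = pf - 0.5*a*(T-t)^2 = 8.8 - 0.5*0.6444*1^2
= 8.4778


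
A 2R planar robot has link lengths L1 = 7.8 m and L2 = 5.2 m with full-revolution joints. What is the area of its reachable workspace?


r_max = L1 + L2 = 13.0 m
r_min = |L1 - L2| = 2.6 m
Area = pi*(r_max^2 - r_min^2)
= pi*(169.0 - 6.76)
= pi * 162.24
= 509.692 m^2


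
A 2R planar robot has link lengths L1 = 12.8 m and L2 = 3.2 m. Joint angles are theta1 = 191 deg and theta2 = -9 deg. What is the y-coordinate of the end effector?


Convert angles to radians: theta1 = 3.3336, theta2 = -0.1571
y = L1*sin(theta1) + L2*sin(theta1+theta2)
y = -2.4424 + -0.1117
y = -2.554


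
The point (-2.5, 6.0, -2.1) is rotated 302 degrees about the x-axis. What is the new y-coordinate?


Rotation about x-axis: y' = y*cos(theta) - z*sin(theta)
= 6.0 * 0.5299 - -2.1 * -0.848
= 1.3986


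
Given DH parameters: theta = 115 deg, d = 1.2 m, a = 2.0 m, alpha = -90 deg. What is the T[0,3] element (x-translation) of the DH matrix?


T[0,3] = a * cos(theta)
= 2.0 * cos(115 deg)
= 2.0 * -0.4226
= -0.8452


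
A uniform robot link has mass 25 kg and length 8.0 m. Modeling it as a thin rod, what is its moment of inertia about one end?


I = (1/3) * m * L^2
= (1/3) * 25 * 8.0^2
= 0.333333 * 25 * 64.0
= 533.3333 kg*m^2


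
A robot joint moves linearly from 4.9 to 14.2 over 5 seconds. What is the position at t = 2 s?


s = t/T = 2/5 = 0.4
p(t) = p0 + (pf-p0)*s
= 4.9 + (14.2 - 4.9) * 0.4
= 8.62


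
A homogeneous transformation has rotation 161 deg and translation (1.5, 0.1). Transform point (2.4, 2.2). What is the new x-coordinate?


x' = cos(theta)*px - sin(theta)*py + tx
= -0.9455*2.4 - 0.3256*2.2 + 1.5
= -1.4855


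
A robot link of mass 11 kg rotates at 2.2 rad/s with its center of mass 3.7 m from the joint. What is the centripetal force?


F = m * omega^2 * r
= 11 * 2.2^2 * 3.7
= 11 * 4.84 * 3.7
= 196.988 N


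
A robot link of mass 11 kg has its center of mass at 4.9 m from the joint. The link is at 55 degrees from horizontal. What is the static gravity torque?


tau = m*g*L*cos(angle)
= 11 * 9.81 * 4.9 * cos(55 deg)
= 11 * 9.81 * 4.9 * 0.5736
= 303.2837 Nm


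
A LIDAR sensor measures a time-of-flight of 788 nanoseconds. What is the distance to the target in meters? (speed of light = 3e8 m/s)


tof = 788 ns = 7.88e-07 s
dist = c * tof / 2
= 3e8 * 7.88e-07 / 2
= 118.2 m


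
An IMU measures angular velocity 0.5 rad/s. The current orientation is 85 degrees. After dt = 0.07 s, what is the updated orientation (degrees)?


delta_theta = w * dt = 0.5 * 0.07 = 0.035 rad
= 2.0054 deg
theta_new = 85 + 2.0054 = 87.0054 deg


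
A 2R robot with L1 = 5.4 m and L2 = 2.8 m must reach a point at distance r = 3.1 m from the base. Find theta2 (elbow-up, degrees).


cos(theta2) = (r^2 - L1^2 - L2^2) / (2*L1*L2)
cos(theta2) = (9.61 - 29.16 - 7.84) / 30.24
cos(theta2) = -0.905754
theta2 = 154.925 degrees


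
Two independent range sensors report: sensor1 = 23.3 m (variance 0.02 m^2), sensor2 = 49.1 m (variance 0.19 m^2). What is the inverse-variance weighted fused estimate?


w1 = (1/var1) / (1/var1 + 1/var2)
   = 50.0 / (50.0 + 5.2632) = 0.9048
w2 = 1 - w1 = 0.0952
fused = w1*s1 + w2*s2 = 21.081 + 4.6762
= 25.7571 m


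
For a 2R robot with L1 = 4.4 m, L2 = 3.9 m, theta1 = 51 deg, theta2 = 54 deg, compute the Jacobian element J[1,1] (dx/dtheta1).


J[1,1] = -L1*sin(t1) - L2*sin(t1+t2)
= -4.4*sin(51) - 3.9*sin(105)
= -7.1866


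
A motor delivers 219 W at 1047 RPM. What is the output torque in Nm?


omega = 1047 * 2*pi/60 = 109.6416 rad/s
tau = P / omega = 219 / 109.6416
= 1.9974 Nm


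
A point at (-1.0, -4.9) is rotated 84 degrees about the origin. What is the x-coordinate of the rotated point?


x' = x*cos(theta) - y*sin(theta)
cos(84 deg) = 0.1045, sin(84 deg) = 0.9945
x' = -1.0 * 0.1045 - -4.9 * 0.9945
= -0.1045 - -4.8732
= 4.7686


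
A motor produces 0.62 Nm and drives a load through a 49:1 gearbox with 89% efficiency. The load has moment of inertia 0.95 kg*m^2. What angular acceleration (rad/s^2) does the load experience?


tau_out = tau_motor * N * eta
= 0.62 * 49 * 0.89 = 27.0382 Nm
alpha = tau_out / I = 27.0382 / 0.95
= 28.4613 rad/s^2


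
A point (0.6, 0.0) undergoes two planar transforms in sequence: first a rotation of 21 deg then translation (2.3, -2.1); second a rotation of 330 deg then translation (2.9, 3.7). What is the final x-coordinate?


After transform 1:
x1 = cos(21)*0.6 - sin(21)*0.0 + 2.3 = 2.8601
y1 = sin(21)*0.6 + cos(21)*0.0 + -2.1 = -1.885
After transform 2:
x2 = cos(330)*2.8601 - sin(330)*-1.885 + 2.9
= 4.4345


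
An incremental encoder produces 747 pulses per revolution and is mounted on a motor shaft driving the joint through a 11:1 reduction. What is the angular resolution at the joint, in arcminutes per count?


counts per rev = 747
effective counts at joint = 747 * 11 = 8217
resolution = 360*60 / 8217
= 2.6287 arcmin/count


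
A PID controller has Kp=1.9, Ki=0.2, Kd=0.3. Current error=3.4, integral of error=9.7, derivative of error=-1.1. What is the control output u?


u = Kp*e + Ki*int(e) + Kd*de/dt
= 1.9*3.4 + 0.2*9.7 + 0.3*(-1.1)
= 6.46 + 1.94 + -0.33
= 8.07


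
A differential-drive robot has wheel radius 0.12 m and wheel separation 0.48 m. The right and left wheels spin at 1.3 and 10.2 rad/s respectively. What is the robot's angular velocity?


vR = r*wR = 0.12*1.3 = 0.156 m/s
vL = r*wL = 0.12*10.2 = 1.224 m/s
v = (vR+vL)/2 = 0.69 m/s
omega = (vR-vL)/L = -2.225 rad/s
angular velocity = -2.225 rad/s


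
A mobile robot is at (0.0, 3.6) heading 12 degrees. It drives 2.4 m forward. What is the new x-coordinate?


x_new = x0 + d*cos(theta)
= 0.0 + 2.4*cos(12)
= 0.0 + 2.3476
= 2.3476


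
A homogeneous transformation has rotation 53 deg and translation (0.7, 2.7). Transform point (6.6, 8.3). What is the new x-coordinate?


x' = cos(theta)*px - sin(theta)*py + tx
= 0.6018*6.6 - 0.7986*8.3 + 0.7
= -1.9567


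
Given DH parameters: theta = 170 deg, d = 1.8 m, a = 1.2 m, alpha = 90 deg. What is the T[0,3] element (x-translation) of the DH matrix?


T[0,3] = a * cos(theta)
= 1.2 * cos(170 deg)
= 1.2 * -0.9848
= -1.1818


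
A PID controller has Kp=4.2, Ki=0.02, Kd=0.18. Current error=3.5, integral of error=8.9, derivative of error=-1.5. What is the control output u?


u = Kp*e + Ki*int(e) + Kd*de/dt
= 4.2*3.5 + 0.02*8.9 + 0.18*(-1.5)
= 14.7 + 0.178 + -0.27
= 14.608


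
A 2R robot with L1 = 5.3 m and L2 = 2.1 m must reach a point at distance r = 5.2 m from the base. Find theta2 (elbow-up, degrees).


cos(theta2) = (r^2 - L1^2 - L2^2) / (2*L1*L2)
cos(theta2) = (27.04 - 28.09 - 4.41) / 22.26
cos(theta2) = -0.245283
theta2 = 104.1986 degrees


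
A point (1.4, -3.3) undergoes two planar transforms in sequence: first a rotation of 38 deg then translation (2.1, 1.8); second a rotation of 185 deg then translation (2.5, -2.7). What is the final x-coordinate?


After transform 1:
x1 = cos(38)*1.4 - sin(38)*-3.3 + 2.1 = 5.2349
y1 = sin(38)*1.4 + cos(38)*-3.3 + 1.8 = 0.0615
After transform 2:
x2 = cos(185)*5.2349 - sin(185)*0.0615 + 2.5
= -2.7096


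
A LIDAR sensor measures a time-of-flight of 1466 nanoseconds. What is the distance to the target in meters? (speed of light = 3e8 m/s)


tof = 1466 ns = 1.466e-06 s
dist = c * tof / 2
= 3e8 * 1.466e-06 / 2
= 219.9 m


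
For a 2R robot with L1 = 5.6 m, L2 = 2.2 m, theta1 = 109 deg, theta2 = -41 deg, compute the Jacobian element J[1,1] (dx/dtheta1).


J[1,1] = -L1*sin(t1) - L2*sin(t1+t2)
= -5.6*sin(109) - 2.2*sin(68)
= -7.3347


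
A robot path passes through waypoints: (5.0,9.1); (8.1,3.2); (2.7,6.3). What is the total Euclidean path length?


Segment lengths:
  seg1 = sqrt((3.1)^2 + (-5.9)^2) = 6.6648
  seg2 = sqrt((-5.4)^2 + (3.1)^2) = 6.2266
Total = 12.8914


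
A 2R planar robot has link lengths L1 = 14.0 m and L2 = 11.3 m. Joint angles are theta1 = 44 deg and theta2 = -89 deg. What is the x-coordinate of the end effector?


Convert angles to radians: theta1 = 0.7679, theta2 = -1.5533
x = L1*cos(theta1) + L2*cos(theta1+theta2)
x = 10.0708 + 7.9903
x = 18.0611


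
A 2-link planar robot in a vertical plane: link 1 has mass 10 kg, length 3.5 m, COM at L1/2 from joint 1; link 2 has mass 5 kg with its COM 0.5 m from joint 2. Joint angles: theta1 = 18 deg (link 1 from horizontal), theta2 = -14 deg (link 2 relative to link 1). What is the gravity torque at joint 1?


Horizontal distance from joint 1 to link-1 COM:
  x_c1 = (L1/2)*cos(t1) = 1.75 * 0.9511 = 1.6643 m
Horizontal distance from joint 1 to link-2 COM:
  x_c2 = L1*cos(t1) + Lc2*cos(t1+t2)
       = 3.5*0.9511 + 0.5*0.9976 = 3.8275 m
tau1 = m1*g*x_c1 + m2*g*x_c2
     = 10*9.81*1.6643 + 5*9.81*3.8275
     = 163.2726 + 187.7379
     = 351.0105 Nm


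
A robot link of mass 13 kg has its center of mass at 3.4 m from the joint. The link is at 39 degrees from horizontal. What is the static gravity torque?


tau = m*g*L*cos(angle)
= 13 * 9.81 * 3.4 * cos(39 deg)
= 13 * 9.81 * 3.4 * 0.7771
= 336.972 Nm


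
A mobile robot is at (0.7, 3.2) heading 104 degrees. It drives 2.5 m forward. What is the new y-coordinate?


y_new = y0 + d*sin(theta)
= 3.2 + 2.5*sin(104)
= 3.2 + 2.4257
= 5.6257


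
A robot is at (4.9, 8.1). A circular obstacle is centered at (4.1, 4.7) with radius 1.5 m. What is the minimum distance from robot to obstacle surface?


center_dist = sqrt((4.9-4.1)^2 + (8.1-4.7)^2)
= sqrt(0.64 + 11.56)
= 3.4928
min_dist = center_dist - radius = 3.4928 - 1.5 = 1.9928 m


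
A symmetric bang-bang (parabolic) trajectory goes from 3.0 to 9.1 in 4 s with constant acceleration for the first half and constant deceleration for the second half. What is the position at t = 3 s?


Symmetric rest-to-rest: each phase covers (pf-p0)/2 in time T/2. 0.5*a*(T/2)^2 = (pf-p0)/2 => a = 4*(pf-p0)/T^2
a = 4*(9.1-3.0)/4^2 = 1.525
t = 3 is in the deceleration phase (t > T/2).
p = pf - 0.5*a*(T-t)^2 = 9.1 - 0.5*1.525*1^2
= 8.3375


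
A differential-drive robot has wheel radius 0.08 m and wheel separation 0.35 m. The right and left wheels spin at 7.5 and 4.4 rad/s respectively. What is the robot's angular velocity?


vR = r*wR = 0.08*7.5 = 0.6 m/s
vL = r*wL = 0.08*4.4 = 0.352 m/s
v = (vR+vL)/2 = 0.476 m/s
omega = (vR-vL)/L = 0.7086 rad/s
angular velocity = 0.7086 rad/s


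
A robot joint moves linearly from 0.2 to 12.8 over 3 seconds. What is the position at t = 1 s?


s = t/T = 1/3 = 0.3333
p(t) = p0 + (pf-p0)*s
= 0.2 + (12.8 - 0.2) * 0.3333
= 4.4


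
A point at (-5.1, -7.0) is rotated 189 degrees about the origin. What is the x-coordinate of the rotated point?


x' = x*cos(theta) - y*sin(theta)
cos(189 deg) = -0.9877, sin(189 deg) = -0.1564
x' = -5.1 * -0.9877 - -7.0 * -0.1564
= 5.0372 - 1.095
= 3.9422


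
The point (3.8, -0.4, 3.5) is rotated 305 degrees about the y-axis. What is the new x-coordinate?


Rotation about y-axis: x' = x*cos(theta) + z*sin(theta)
= 3.8 * 0.5736 + 3.5 * -0.8192
= -0.6874


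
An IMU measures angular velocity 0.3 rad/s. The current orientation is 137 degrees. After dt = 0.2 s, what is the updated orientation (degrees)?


delta_theta = w * dt = 0.3 * 0.2 = 0.06 rad
= 3.4377 deg
theta_new = 137 + 3.4377 = 140.4377 deg


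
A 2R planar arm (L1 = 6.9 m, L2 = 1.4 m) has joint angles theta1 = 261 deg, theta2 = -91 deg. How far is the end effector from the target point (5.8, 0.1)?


End effector via forward kinematics:
x = L1*cos(t1) + L2*cos(t1+t2) = -2.4581
y = L1*sin(t1) + L2*sin(t1+t2) = -6.5719
Distance to target:
d = sqrt((5.8 - -2.4581)^2 + (0.1 - -6.5719)^2)
= sqrt(68.1967 + 44.5148)
= 10.6166 m


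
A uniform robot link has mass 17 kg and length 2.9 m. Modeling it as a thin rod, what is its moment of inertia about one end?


I = (1/3) * m * L^2
= (1/3) * 17 * 2.9^2
= 0.333333 * 17 * 8.41
= 47.6567 kg*m^2


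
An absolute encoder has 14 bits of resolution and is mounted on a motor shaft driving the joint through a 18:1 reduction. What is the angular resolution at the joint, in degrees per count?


counts = 2^14 = 16384
effective counts at joint = 16384 * 18 = 294912
resolution = 360 / 294912
= 0.0012 deg/count


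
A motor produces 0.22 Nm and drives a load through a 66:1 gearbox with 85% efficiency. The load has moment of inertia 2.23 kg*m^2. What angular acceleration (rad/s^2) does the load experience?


tau_out = tau_motor * N * eta
= 0.22 * 66 * 0.85 = 12.342 Nm
alpha = tau_out / I = 12.342 / 2.23
= 5.5345 rad/s^2


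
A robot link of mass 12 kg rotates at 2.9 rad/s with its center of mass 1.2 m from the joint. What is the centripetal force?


F = m * omega^2 * r
= 12 * 2.9^2 * 1.2
= 12 * 8.41 * 1.2
= 121.104 N


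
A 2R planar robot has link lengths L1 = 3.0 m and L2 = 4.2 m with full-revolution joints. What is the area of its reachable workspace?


r_max = L1 + L2 = 7.2 m
r_min = |L1 - L2| = 1.2 m
Area = pi*(r_max^2 - r_min^2)
= pi*(51.84 - 1.44)
= pi * 50.4
= 158.3363 m^2


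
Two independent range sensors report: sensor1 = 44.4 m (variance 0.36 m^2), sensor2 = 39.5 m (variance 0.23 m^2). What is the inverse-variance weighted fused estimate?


w1 = (1/var1) / (1/var1 + 1/var2)
   = 2.7778 / (2.7778 + 4.3478) = 0.3898
w2 = 1 - w1 = 0.6102
fused = w1*s1 + w2*s2 = 17.3085 + 24.1017
= 41.4102 m


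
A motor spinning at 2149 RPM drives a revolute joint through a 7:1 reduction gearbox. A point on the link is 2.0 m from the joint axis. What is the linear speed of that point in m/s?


omega_motor = 2149 * 2*pi/60 = 225.0428 rad/s
omega_joint = omega_motor / 7 = 32.149 rad/s
v = omega_joint * r = 32.149 * 2.0
= 64.2979 m/s


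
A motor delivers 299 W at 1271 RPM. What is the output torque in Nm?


omega = 1271 * 2*pi/60 = 133.0988 rad/s
tau = P / omega = 299 / 133.0988
= 2.2465 Nm


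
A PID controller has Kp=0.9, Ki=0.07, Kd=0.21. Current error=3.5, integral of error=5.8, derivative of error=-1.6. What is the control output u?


u = Kp*e + Ki*int(e) + Kd*de/dt
= 0.9*3.5 + 0.07*5.8 + 0.21*(-1.6)
= 3.15 + 0.406 + -0.336
= 3.22


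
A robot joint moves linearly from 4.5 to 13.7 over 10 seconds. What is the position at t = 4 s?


s = t/T = 4/10 = 0.4
p(t) = p0 + (pf-p0)*s
= 4.5 + (13.7 - 4.5) * 0.4
= 8.18


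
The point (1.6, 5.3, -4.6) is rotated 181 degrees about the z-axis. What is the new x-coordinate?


Rotation about z-axis: x' = x*cos(theta) - y*sin(theta)
= 1.6 * -0.9998 - 5.3 * -0.0175
= -1.5073


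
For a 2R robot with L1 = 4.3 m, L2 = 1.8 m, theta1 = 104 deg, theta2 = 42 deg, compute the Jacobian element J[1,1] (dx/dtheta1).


J[1,1] = -L1*sin(t1) - L2*sin(t1+t2)
= -4.3*sin(104) - 1.8*sin(146)
= -5.1788


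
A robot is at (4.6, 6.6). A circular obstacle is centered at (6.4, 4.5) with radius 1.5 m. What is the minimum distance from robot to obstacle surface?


center_dist = sqrt((4.6-6.4)^2 + (6.6-4.5)^2)
= sqrt(3.24 + 4.41)
= 2.7659
min_dist = center_dist - radius = 2.7659 - 1.5 = 1.2659 m


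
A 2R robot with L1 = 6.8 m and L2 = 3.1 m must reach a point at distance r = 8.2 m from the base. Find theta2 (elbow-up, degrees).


cos(theta2) = (r^2 - L1^2 - L2^2) / (2*L1*L2)
cos(theta2) = (67.24 - 46.24 - 9.61) / 42.16
cos(theta2) = 0.270161
theta2 = 74.3261 degrees


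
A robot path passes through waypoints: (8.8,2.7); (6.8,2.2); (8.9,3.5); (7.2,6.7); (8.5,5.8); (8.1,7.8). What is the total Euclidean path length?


Segment lengths:
  seg1 = sqrt((-2.0)^2 + (-0.5)^2) = 2.0616
  seg2 = sqrt((2.1)^2 + (1.3)^2) = 2.4698
  seg3 = sqrt((-1.7)^2 + (3.2)^2) = 3.6235
  seg4 = sqrt((1.3)^2 + (-0.9)^2) = 1.5811
  seg5 = sqrt((-0.4)^2 + (2.0)^2) = 2.0396
Total = 11.7757


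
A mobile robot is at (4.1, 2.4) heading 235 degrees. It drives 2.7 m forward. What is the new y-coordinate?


y_new = y0 + d*sin(theta)
= 2.4 + 2.7*sin(235)
= 2.4 + -2.2117
= 0.1883


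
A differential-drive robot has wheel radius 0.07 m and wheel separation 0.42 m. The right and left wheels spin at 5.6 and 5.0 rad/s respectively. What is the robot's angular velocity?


vR = r*wR = 0.07*5.6 = 0.392 m/s
vL = r*wL = 0.07*5.0 = 0.35 m/s
v = (vR+vL)/2 = 0.371 m/s
omega = (vR-vL)/L = 0.1 rad/s
angular velocity = 0.1 rad/s


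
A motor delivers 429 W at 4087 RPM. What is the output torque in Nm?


omega = 4087 * 2*pi/60 = 427.9896 rad/s
tau = P / omega = 429 / 427.9896
= 1.0024 Nm


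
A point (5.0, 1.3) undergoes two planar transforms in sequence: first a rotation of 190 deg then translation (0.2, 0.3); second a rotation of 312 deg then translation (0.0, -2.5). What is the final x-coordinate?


After transform 1:
x1 = cos(190)*5.0 - sin(190)*1.3 + 0.2 = -4.4983
y1 = sin(190)*5.0 + cos(190)*1.3 + 0.3 = -1.8485
After transform 2:
x2 = cos(312)*-4.4983 - sin(312)*-1.8485 + 0.0
= -4.3836


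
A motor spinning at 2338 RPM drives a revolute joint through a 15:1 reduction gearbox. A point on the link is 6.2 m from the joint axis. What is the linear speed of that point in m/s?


omega_motor = 2338 * 2*pi/60 = 244.8348 rad/s
omega_joint = omega_motor / 15 = 16.3223 rad/s
v = omega_joint * r = 16.3223 * 6.2
= 101.1984 m/s


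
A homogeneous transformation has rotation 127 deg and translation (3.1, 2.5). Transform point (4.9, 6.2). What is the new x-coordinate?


x' = cos(theta)*px - sin(theta)*py + tx
= -0.6018*4.9 - 0.7986*6.2 + 3.1
= -4.8004


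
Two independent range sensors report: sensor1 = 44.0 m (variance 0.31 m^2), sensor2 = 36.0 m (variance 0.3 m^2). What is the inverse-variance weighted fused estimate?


w1 = (1/var1) / (1/var1 + 1/var2)
   = 3.2258 / (3.2258 + 3.3333) = 0.4918
w2 = 1 - w1 = 0.5082
fused = w1*s1 + w2*s2 = 21.6393 + 18.2951
= 39.9344 m


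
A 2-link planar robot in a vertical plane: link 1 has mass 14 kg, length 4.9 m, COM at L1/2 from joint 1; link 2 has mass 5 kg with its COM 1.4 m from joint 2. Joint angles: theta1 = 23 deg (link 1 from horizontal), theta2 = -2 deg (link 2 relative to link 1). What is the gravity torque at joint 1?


Horizontal distance from joint 1 to link-1 COM:
  x_c1 = (L1/2)*cos(t1) = 2.45 * 0.9205 = 2.2552 m
Horizontal distance from joint 1 to link-2 COM:
  x_c2 = L1*cos(t1) + Lc2*cos(t1+t2)
       = 4.9*0.9205 + 1.4*0.9336 = 5.8175 m
tau1 = m1*g*x_c1 + m2*g*x_c2
     = 14*9.81*2.2552 + 5*9.81*5.8175
     = 309.7342 + 285.3477
     = 595.0819 Nm


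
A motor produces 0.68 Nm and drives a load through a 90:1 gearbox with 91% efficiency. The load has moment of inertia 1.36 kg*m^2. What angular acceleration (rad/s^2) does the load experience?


tau_out = tau_motor * N * eta
= 0.68 * 90 * 0.91 = 55.692 Nm
alpha = tau_out / I = 55.692 / 1.36
= 40.95 rad/s^2


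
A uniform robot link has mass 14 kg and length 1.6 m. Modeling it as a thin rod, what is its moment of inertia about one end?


I = (1/3) * m * L^2
= (1/3) * 14 * 1.6^2
= 0.333333 * 14 * 2.56
= 11.9467 kg*m^2


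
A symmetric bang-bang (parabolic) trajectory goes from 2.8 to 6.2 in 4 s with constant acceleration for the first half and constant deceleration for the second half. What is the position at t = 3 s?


Symmetric rest-to-rest: each phase covers (pf-p0)/2 in time T/2. 0.5*a*(T/2)^2 = (pf-p0)/2 => a = 4*(pf-p0)/T^2
a = 4*(6.2-2.8)/4^2 = 0.85
t = 3 is in the deceleration phase (t > T/2).
p = pf - 0.5*a*(T-t)^2 = 6.2 - 0.5*0.85*1^2
= 5.775


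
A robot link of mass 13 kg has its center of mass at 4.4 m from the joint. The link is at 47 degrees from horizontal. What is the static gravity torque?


tau = m*g*L*cos(angle)
= 13 * 9.81 * 4.4 * cos(47 deg)
= 13 * 9.81 * 4.4 * 0.682
= 382.6911 Nm


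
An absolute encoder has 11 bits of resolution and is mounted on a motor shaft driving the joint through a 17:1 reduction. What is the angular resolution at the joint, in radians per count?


counts = 2^11 = 2048
effective counts at joint = 2048 * 17 = 34816
resolution = 2*pi / 34816
= 1.8047e-04 rad/count


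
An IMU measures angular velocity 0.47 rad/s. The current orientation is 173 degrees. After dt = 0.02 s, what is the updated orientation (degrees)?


delta_theta = w * dt = 0.47 * 0.02 = 0.0094 rad
= 0.5386 deg
theta_new = 173 + 0.5386 = 173.5386 deg


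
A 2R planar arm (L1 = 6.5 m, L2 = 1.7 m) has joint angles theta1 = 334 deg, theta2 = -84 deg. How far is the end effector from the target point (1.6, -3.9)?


End effector via forward kinematics:
x = L1*cos(t1) + L2*cos(t1+t2) = 5.2607
y = L1*sin(t1) + L2*sin(t1+t2) = -4.4469
Distance to target:
d = sqrt((1.6 - 5.2607)^2 + (-3.9 - -4.4469)^2)
= sqrt(13.4009 + 0.2991)
= 3.7014 m


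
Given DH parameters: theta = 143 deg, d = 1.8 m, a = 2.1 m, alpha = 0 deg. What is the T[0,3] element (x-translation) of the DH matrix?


T[0,3] = a * cos(theta)
= 2.1 * cos(143 deg)
= 2.1 * -0.7986
= -1.6771


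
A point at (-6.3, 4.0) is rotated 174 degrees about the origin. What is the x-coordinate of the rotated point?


x' = x*cos(theta) - y*sin(theta)
cos(174 deg) = -0.9945, sin(174 deg) = 0.1045
x' = -6.3 * -0.9945 - 4.0 * 0.1045
= 6.2655 - 0.4181
= 5.8474


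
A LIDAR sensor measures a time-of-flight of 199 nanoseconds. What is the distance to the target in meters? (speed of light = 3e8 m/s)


tof = 199 ns = 1.99e-07 s
dist = c * tof / 2
= 3e8 * 1.99e-07 / 2
= 29.85 m


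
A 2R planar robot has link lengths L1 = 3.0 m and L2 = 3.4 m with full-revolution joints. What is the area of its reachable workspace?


r_max = L1 + L2 = 6.4 m
r_min = |L1 - L2| = 0.4 m
Area = pi*(r_max^2 - r_min^2)
= pi*(40.96 - 0.16)
= pi * 40.8
= 128.177 m^2


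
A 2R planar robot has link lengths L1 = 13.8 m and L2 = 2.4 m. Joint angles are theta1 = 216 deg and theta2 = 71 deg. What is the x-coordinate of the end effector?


Convert angles to radians: theta1 = 3.7699, theta2 = 1.2392
x = L1*cos(theta1) + L2*cos(theta1+theta2)
x = -11.1644 + 0.7017
x = -10.4627


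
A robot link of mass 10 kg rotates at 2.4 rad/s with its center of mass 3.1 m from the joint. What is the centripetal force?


F = m * omega^2 * r
= 10 * 2.4^2 * 3.1
= 10 * 5.76 * 3.1
= 178.56 N


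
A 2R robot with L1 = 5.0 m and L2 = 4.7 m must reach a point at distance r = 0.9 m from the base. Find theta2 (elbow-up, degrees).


cos(theta2) = (r^2 - L1^2 - L2^2) / (2*L1*L2)
cos(theta2) = (0.81 - 25.0 - 22.09) / 47.0
cos(theta2) = -0.984681
theta2 = 169.9582 degrees


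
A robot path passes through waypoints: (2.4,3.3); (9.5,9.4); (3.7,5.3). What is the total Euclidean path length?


Segment lengths:
  seg1 = sqrt((7.1)^2 + (6.1)^2) = 9.3606
  seg2 = sqrt((-5.8)^2 + (-4.1)^2) = 7.1028
Total = 16.4634


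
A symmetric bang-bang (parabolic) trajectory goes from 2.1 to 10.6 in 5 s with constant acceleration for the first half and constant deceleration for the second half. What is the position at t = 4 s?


Symmetric rest-to-rest: each phase covers (pf-p0)/2 in time T/2. 0.5*a*(T/2)^2 = (pf-p0)/2 => a = 4*(pf-p0)/T^2
a = 4*(10.6-2.1)/5^2 = 1.36
t = 4 is in the deceleration phase (t > T/2).
p = pf - 0.5*a*(T-t)^2 = 10.6 - 0.5*1.36*1^2
= 9.92


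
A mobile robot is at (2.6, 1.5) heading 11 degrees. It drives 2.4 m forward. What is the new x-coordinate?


x_new = x0 + d*cos(theta)
= 2.6 + 2.4*cos(11)
= 2.6 + 2.3559
= 4.9559


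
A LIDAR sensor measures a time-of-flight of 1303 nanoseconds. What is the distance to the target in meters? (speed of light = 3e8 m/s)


tof = 1303 ns = 1.303e-06 s
dist = c * tof / 2
= 3e8 * 1.303e-06 / 2
= 195.45 m


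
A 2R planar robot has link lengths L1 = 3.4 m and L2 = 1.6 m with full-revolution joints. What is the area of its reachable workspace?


r_max = L1 + L2 = 5.0 m
r_min = |L1 - L2| = 1.8 m
Area = pi*(r_max^2 - r_min^2)
= pi*(25.0 - 3.24)
= pi * 21.76
= 68.3611 m^2


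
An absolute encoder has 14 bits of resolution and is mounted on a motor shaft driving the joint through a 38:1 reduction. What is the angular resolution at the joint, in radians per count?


counts = 2^14 = 16384
effective counts at joint = 16384 * 38 = 622592
resolution = 2*pi / 622592
= 1.0092e-05 rad/count


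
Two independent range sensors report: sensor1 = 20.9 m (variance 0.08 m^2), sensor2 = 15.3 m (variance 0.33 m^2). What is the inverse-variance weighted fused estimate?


w1 = (1/var1) / (1/var1 + 1/var2)
   = 12.5 / (12.5 + 3.0303) = 0.8049
w2 = 1 - w1 = 0.1951
fused = w1*s1 + w2*s2 = 16.822 + 2.9854
= 19.8073 m


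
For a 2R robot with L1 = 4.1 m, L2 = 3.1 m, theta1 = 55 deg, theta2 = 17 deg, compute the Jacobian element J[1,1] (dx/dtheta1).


J[1,1] = -L1*sin(t1) - L2*sin(t1+t2)
= -4.1*sin(55) - 3.1*sin(72)
= -6.3068


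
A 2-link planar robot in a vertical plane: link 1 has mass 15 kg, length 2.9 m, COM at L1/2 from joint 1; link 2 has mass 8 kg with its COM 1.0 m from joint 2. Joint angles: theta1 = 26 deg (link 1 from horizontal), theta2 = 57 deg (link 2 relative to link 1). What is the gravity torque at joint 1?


Horizontal distance from joint 1 to link-1 COM:
  x_c1 = (L1/2)*cos(t1) = 1.45 * 0.8988 = 1.3033 m
Horizontal distance from joint 1 to link-2 COM:
  x_c2 = L1*cos(t1) + Lc2*cos(t1+t2)
       = 2.9*0.8988 + 1.0*0.1219 = 2.7284 m
tau1 = m1*g*x_c1 + m2*g*x_c2
     = 15*9.81*1.3033 + 8*9.81*2.7284
     = 191.7734 + 214.1226
     = 405.8961 Nm


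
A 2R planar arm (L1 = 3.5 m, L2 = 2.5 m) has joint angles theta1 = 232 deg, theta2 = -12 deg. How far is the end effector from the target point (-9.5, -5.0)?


End effector via forward kinematics:
x = L1*cos(t1) + L2*cos(t1+t2) = -4.0699
y = L1*sin(t1) + L2*sin(t1+t2) = -4.365
Distance to target:
d = sqrt((-9.5 - -4.0699)^2 + (-5.0 - -4.365)^2)
= sqrt(29.4857 + 0.4032)
= 5.4671 m


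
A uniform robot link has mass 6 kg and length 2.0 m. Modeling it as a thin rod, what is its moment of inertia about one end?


I = (1/3) * m * L^2
= (1/3) * 6 * 2.0^2
= 0.333333 * 6 * 4.0
= 8.0 kg*m^2


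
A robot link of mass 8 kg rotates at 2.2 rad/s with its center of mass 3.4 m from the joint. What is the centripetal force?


F = m * omega^2 * r
= 8 * 2.2^2 * 3.4
= 8 * 4.84 * 3.4
= 131.648 N


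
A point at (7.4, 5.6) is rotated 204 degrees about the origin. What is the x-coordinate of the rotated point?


x' = x*cos(theta) - y*sin(theta)
cos(204 deg) = -0.9135, sin(204 deg) = -0.4067
x' = 7.4 * -0.9135 - 5.6 * -0.4067
= -6.7602 - -2.2777
= -4.4825


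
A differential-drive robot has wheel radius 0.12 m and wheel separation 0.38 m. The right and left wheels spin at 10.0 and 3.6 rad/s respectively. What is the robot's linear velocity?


vR = r*wR = 0.12*10.0 = 1.2 m/s
vL = r*wL = 0.12*3.6 = 0.432 m/s
v = (vR+vL)/2 = 0.816 m/s
omega = (vR-vL)/L = 2.0211 rad/s
linear velocity = 0.816 m/s


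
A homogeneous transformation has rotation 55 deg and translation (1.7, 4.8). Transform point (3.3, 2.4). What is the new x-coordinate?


x' = cos(theta)*px - sin(theta)*py + tx
= 0.5736*3.3 - 0.8192*2.4 + 1.7
= 1.6268


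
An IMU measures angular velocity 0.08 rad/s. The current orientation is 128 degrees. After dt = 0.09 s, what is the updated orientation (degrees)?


delta_theta = w * dt = 0.08 * 0.09 = 0.0072 rad
= 0.4125 deg
theta_new = 128 + 0.4125 = 128.4125 deg


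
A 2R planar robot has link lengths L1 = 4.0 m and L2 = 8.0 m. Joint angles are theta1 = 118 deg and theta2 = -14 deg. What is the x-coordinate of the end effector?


Convert angles to radians: theta1 = 2.0595, theta2 = -0.2443
x = L1*cos(theta1) + L2*cos(theta1+theta2)
x = -1.8779 + -1.9354
x = -3.8133


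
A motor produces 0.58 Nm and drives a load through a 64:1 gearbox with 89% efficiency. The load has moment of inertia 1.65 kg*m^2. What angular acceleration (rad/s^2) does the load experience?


tau_out = tau_motor * N * eta
= 0.58 * 64 * 0.89 = 33.0368 Nm
alpha = tau_out / I = 33.0368 / 1.65
= 20.0223 rad/s^2


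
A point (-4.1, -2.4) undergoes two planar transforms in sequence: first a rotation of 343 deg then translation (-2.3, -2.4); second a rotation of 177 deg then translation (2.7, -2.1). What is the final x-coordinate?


After transform 1:
x1 = cos(343)*-4.1 - sin(343)*-2.4 + -2.3 = -6.9225
y1 = sin(343)*-4.1 + cos(343)*-2.4 + -2.4 = -3.4964
After transform 2:
x2 = cos(177)*-6.9225 - sin(177)*-3.4964 + 2.7
= 9.796


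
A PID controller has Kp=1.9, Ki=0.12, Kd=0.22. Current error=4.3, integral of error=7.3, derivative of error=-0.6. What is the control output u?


u = Kp*e + Ki*int(e) + Kd*de/dt
= 1.9*4.3 + 0.12*7.3 + 0.22*(-0.6)
= 8.17 + 0.876 + -0.132
= 8.914


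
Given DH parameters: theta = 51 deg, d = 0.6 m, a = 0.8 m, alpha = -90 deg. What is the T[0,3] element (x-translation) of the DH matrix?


T[0,3] = a * cos(theta)
= 0.8 * cos(51 deg)
= 0.8 * 0.6293
= 0.5035


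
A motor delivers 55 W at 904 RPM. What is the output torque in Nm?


omega = 904 * 2*pi/60 = 94.6667 rad/s
tau = P / omega = 55 / 94.6667
= 0.581 Nm


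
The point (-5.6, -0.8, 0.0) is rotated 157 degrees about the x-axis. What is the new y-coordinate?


Rotation about x-axis: y' = y*cos(theta) - z*sin(theta)
= -0.8 * -0.9205 - 0.0 * 0.3907
= 0.7364


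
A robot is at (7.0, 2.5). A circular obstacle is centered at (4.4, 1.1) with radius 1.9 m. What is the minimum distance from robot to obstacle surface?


center_dist = sqrt((7.0-4.4)^2 + (2.5-1.1)^2)
= sqrt(6.76 + 1.96)
= 2.953
min_dist = center_dist - radius = 2.953 - 1.9 = 1.053 m


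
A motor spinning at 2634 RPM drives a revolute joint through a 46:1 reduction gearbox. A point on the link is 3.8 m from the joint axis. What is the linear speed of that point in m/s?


omega_motor = 2634 * 2*pi/60 = 275.8318 rad/s
omega_joint = omega_motor / 46 = 5.9963 rad/s
v = omega_joint * r = 5.9963 * 3.8
= 22.7861 m/s


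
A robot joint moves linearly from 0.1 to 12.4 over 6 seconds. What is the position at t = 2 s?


s = t/T = 2/6 = 0.3333
p(t) = p0 + (pf-p0)*s
= 0.1 + (12.4 - 0.1) * 0.3333
= 4.2


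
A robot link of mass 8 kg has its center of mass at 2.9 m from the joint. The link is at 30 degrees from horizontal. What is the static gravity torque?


tau = m*g*L*cos(angle)
= 8 * 9.81 * 2.9 * cos(30 deg)
= 8 * 9.81 * 2.9 * 0.866
= 197.1005 Nm


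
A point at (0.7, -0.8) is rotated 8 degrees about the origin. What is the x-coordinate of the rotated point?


x' = x*cos(theta) - y*sin(theta)
cos(8 deg) = 0.9903, sin(8 deg) = 0.1392
x' = 0.7 * 0.9903 - -0.8 * 0.1392
= 0.6932 - -0.1113
= 0.8045


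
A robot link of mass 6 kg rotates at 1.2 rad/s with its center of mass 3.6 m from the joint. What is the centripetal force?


F = m * omega^2 * r
= 6 * 1.2^2 * 3.6
= 6 * 1.44 * 3.6
= 31.104 N


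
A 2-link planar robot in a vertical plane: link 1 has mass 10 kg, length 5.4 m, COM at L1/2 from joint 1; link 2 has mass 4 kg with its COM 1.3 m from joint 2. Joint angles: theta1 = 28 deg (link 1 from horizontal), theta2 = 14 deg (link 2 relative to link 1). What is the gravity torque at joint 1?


Horizontal distance from joint 1 to link-1 COM:
  x_c1 = (L1/2)*cos(t1) = 2.7 * 0.8829 = 2.384 m
Horizontal distance from joint 1 to link-2 COM:
  x_c2 = L1*cos(t1) + Lc2*cos(t1+t2)
       = 5.4*0.8829 + 1.3*0.7431 = 5.734 m
tau1 = m1*g*x_c1 + m2*g*x_c2
     = 10*9.81*2.384 + 4*9.81*5.734
     = 233.8663 + 225.0024
     = 458.8687 Nm


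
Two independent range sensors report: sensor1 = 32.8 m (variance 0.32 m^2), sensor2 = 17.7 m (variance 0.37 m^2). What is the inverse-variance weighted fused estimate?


w1 = (1/var1) / (1/var1 + 1/var2)
   = 3.125 / (3.125 + 2.7027) = 0.5362
w2 = 1 - w1 = 0.4638
fused = w1*s1 + w2*s2 = 17.5884 + 8.2087
= 25.7971 m


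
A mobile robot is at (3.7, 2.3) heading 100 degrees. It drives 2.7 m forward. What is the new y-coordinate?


y_new = y0 + d*sin(theta)
= 2.3 + 2.7*sin(100)
= 2.3 + 2.659
= 4.959


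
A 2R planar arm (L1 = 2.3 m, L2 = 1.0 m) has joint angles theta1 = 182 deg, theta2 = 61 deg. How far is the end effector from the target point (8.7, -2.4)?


End effector via forward kinematics:
x = L1*cos(t1) + L2*cos(t1+t2) = -2.7526
y = L1*sin(t1) + L2*sin(t1+t2) = -0.9713
Distance to target:
d = sqrt((8.7 - -2.7526)^2 + (-2.4 - -0.9713)^2)
= sqrt(131.1618 + 2.0413)
= 11.5414 m


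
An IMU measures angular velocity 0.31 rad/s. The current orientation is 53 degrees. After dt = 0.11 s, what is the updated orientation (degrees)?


delta_theta = w * dt = 0.31 * 0.11 = 0.0341 rad
= 1.9538 deg
theta_new = 53 + 1.9538 = 54.9538 deg


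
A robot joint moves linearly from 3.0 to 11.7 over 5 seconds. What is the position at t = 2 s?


s = t/T = 2/5 = 0.4
p(t) = p0 + (pf-p0)*s
= 3.0 + (11.7 - 3.0) * 0.4
= 6.48


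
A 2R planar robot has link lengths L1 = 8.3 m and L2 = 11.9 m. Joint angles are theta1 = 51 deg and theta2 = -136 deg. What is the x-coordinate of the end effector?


Convert angles to radians: theta1 = 0.8901, theta2 = -2.3736
x = L1*cos(theta1) + L2*cos(theta1+theta2)
x = 5.2234 + 1.0372
x = 6.2605


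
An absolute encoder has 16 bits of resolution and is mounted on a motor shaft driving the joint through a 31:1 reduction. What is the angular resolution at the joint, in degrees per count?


counts = 2^16 = 65536
effective counts at joint = 65536 * 31 = 2031616
resolution = 360 / 2031616
= 1.7720e-04 deg/count


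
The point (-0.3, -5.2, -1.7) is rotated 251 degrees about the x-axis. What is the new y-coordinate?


Rotation about x-axis: y' = y*cos(theta) - z*sin(theta)
= -5.2 * -0.3256 - -1.7 * -0.9455
= 0.0856


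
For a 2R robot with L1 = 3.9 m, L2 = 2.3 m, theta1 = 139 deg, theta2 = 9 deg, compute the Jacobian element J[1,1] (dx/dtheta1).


J[1,1] = -L1*sin(t1) - L2*sin(t1+t2)
= -3.9*sin(139) - 2.3*sin(148)
= -3.7774


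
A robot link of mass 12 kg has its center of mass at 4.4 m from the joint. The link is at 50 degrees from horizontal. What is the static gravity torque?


tau = m*g*L*cos(angle)
= 12 * 9.81 * 4.4 * cos(50 deg)
= 12 * 9.81 * 4.4 * 0.6428
= 332.9434 Nm


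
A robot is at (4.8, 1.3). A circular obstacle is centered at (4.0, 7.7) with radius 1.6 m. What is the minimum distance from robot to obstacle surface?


center_dist = sqrt((4.8-4.0)^2 + (1.3-7.7)^2)
= sqrt(0.64 + 40.96)
= 6.4498
min_dist = center_dist - radius = 6.4498 - 1.6 = 4.8498 m


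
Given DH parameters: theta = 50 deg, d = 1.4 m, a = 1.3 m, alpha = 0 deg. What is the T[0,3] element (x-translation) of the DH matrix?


T[0,3] = a * cos(theta)
= 1.3 * cos(50 deg)
= 1.3 * 0.6428
= 0.8356


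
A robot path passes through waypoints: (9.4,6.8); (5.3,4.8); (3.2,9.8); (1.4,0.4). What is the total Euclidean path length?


Segment lengths:
  seg1 = sqrt((-4.1)^2 + (-2.0)^2) = 4.5618
  seg2 = sqrt((-2.1)^2 + (5.0)^2) = 5.4231
  seg3 = sqrt((-1.8)^2 + (-9.4)^2) = 9.5708
Total = 19.5557


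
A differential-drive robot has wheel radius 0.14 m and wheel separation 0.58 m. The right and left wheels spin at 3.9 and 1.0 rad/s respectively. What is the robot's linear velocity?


vR = r*wR = 0.14*3.9 = 0.546 m/s
vL = r*wL = 0.14*1.0 = 0.14 m/s
v = (vR+vL)/2 = 0.343 m/s
omega = (vR-vL)/L = 0.7 rad/s
linear velocity = 0.343 m/s


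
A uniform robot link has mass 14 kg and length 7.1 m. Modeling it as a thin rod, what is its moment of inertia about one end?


I = (1/3) * m * L^2
= (1/3) * 14 * 7.1^2
= 0.333333 * 14 * 50.41
= 235.2467 kg*m^2


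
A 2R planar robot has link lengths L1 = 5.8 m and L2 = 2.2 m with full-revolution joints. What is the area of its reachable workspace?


r_max = L1 + L2 = 8.0 m
r_min = |L1 - L2| = 3.6 m
Area = pi*(r_max^2 - r_min^2)
= pi*(64.0 - 12.96)
= pi * 51.04
= 160.3469 m^2


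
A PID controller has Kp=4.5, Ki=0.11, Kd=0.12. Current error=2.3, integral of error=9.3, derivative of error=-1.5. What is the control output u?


u = Kp*e + Ki*int(e) + Kd*de/dt
= 4.5*2.3 + 0.11*9.3 + 0.12*(-1.5)
= 10.35 + 1.023 + -0.18
= 11.193


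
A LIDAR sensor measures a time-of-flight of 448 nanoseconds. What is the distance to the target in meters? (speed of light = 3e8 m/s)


tof = 448 ns = 4.48e-07 s
dist = c * tof / 2
= 3e8 * 4.48e-07 / 2
= 67.2 m


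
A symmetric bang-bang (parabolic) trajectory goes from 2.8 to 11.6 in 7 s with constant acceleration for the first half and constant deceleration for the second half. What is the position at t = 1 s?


Symmetric rest-to-rest: each phase covers (pf-p0)/2 in time T/2. 0.5*a*(T/2)^2 = (pf-p0)/2 => a = 4*(pf-p0)/T^2
a = 4*(11.6-2.8)/7^2 = 0.7184
t = 1 is in the acceleration phase (t <= T/2).
p = p0 + 0.5*a*t^2 = 2.8 + 0.5*0.7184*1^2
= 3.1592


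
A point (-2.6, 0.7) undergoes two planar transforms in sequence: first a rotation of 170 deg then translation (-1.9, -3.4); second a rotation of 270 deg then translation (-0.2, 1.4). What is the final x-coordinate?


After transform 1:
x1 = cos(170)*-2.6 - sin(170)*0.7 + -1.9 = 0.5389
y1 = sin(170)*-2.6 + cos(170)*0.7 + -3.4 = -4.5409
After transform 2:
x2 = cos(270)*0.5389 - sin(270)*-4.5409 + -0.2
= -4.7409
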